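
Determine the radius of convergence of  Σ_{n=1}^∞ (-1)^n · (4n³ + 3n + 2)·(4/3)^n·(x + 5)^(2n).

R = √3/2

By the ratio test, |a_{n+1}/a_n| = [(4(n+1)³ + 3(n+1) + 2)/(4n³ + 3n + 2)] · 4/3 → 4/3.
Writing y = (x + 5)², the series in y has radius 3/4, so |x + 5| < √(3/4) and R = √3/2.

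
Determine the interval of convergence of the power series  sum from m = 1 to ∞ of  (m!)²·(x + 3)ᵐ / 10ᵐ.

{-3}

Ratio test: |a_{m+1}/a_m| = (m+1)² · 1/10 → ∞ as m → ∞.
The terms grow without bound for any (x + 3) ≠ 0, so R = 0 (convergence only at x = -3).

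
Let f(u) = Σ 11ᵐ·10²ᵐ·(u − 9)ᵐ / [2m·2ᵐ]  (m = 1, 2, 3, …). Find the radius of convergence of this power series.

By the ratio test, |a_{m+1}/a_m| = [2m/2(m+1)] · 11·100/2 → 550.
Convergence for |u − 9| · 550 < 1, i.e. |u − 9| < 1/550. So R = 1/550.

R = 1/550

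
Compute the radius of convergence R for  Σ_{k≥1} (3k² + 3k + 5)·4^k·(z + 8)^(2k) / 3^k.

Apply the ratio test: |a_{k+1}| / |a_k| = [(3(k+1)² + 3(k+1) + 5)/(3k² + 3k + 5)] · 4/3, which tends to 4/3 as k → ∞.
Since the exponent of (z + 8) increases by 2 each term, convergence requires |z + 8|² < 3/4, hence R = √3/2.

R = √3/2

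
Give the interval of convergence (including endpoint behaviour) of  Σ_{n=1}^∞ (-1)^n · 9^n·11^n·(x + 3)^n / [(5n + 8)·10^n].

Ratio test: |a_{n+1}/a_n| = [(5n + 8)/(5(n+1) + 8)] · 9·11/10 → 99/10 as n → ∞.
Hence the series converges for |x + 3| < 1/(99/10) = 10/99, so the radius of convergence is 10/99.
Endpoint x = -287/99: an alternating series whose terms decrease to 0 in absolute value, so it converges by the Leibniz criterion.
When x = -307/99, the terms behave like c/n; limit comparison with the harmonic series gives divergence.

(-307/99, -287/99]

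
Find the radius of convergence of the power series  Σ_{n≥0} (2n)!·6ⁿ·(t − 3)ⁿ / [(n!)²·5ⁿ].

By the ratio test, |a_{n+1}/a_n| = (2n+1)·(2n+2)/(n+1)² · 6/5 → 24/5.
Convergence for |t − 3| · 24/5 < 1, i.e. |t − 3| < 5/24. So R = 5/24.

R = 5/24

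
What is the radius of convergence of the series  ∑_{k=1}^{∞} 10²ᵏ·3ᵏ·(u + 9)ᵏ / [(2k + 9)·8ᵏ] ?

Apply the ratio test: |a_{k+1}| / |a_k| = [(2k + 9)/(2(k+1) + 9)] · 100·3/8, which tends to 75/2 as k → ∞.
Thus R = 1/(75/2) = 2/75.

R = 2/75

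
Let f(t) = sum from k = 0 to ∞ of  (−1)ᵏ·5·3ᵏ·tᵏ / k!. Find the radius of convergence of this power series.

R = ∞

By the ratio test, |a_{k+1}/a_k| = 5/5 · 3 · 1/(k+1) → 0.
Since the limit is 0 < 1 for every t, the series converges on all of ℝ and R = ∞.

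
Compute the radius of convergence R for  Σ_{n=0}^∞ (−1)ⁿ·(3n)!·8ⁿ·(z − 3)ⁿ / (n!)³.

R = 1/216

Ratio test: |a_{n+1}/a_n| = (3n+1)·(3n+2)·(3n+3)/(n+1)³ · 8 → 216 as n → ∞.
The series converges when 216 · |z − 3| < 1, giving R = 1/216.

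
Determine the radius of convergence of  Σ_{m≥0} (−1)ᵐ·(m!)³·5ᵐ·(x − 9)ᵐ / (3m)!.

By the ratio test, |a_{m+1}/a_m| = (m+1)³/[(3m+1)·(3m+2)·(3m+3)] · 5 → 5/27.
Convergence for |x − 9| · 5/27 < 1, i.e. |x − 9| < 27/5. So R = 27/5.

R = 27/5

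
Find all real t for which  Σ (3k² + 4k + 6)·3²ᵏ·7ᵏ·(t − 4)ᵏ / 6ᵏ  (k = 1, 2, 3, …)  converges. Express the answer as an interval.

Ratio test: |a_{k+1}/a_k| = [(3(k+1)² + 4(k+1) + 6)/(3k² + 4k + 6)] · 9·7/6 → 21/2 as k → ∞.
Thus R = 1/(21/2) = 2/21.
At t = 86/21: the terms have absolute value of order k², which does not tend to 0, so the series diverges by the divergence test.
Check t = 82/21: the terms have absolute value of order k², which does not tend to 0, so the series diverges by the divergence test.

(82/21, 86/21)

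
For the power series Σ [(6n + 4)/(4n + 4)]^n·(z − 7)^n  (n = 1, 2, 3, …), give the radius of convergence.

Root test: |a_n|^(1/n) = (6n + 4)/(4n + 4) → 3/2.
Convergence for |z − 7| · 3/2 < 1, i.e. |z − 7| < 2/3. So R = 2/3.

R = 2/3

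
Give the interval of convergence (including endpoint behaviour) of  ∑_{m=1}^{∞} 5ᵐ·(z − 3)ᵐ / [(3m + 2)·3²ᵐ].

Apply the ratio test: |a_{m+1}| / |a_m| = [(3m + 2)/(3(m+1) + 2)] · 5/9, which tends to 5/9 as m → ∞.
Hence the series converges for |z − 3| < 1/(5/9) = 9/5, so the radius of convergence is 9/5.
Check z = 24/5: the terms are asymptotic to a nonzero constant times 1/m, so the series diverges by limit comparison with Σ 1/m.
Endpoint z = 6/5: an alternating series whose terms decrease to 0 in absolute value, so it converges by the Leibniz criterion.

[6/5, 24/5)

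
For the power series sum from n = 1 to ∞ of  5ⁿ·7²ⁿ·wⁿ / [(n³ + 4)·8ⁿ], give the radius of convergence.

R = 8/245

The ratio of consecutive coefficients is [(n³ + 4)/((n+1)³ + 4)] · 5·49/8 → 245/8.
The series converges when 245/8 · |w| < 1, giving R = 8/245.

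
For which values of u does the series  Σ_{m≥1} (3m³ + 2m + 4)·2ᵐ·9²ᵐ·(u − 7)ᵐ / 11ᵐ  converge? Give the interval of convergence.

(1123/162, 1145/162)

Ratio test: |a_{m+1}/a_m| = [(3(m+1)³ + 2(m+1) + 4)/(3m³ + 2m + 4)] · 2·81/11 → 162/11 as m → ∞.
Convergence for |u − 7| · 162/11 < 1, i.e. |u − 7| < 11/162. So R = 11/162.
Endpoint u = 1145/162: the terms have absolute value of order m³, which does not tend to 0, so the series diverges by the divergence test.
When u = 1123/162, the terms do not tend to 0, so the series diverges.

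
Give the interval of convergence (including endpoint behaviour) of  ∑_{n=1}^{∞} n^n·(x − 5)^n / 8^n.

Root test: |a_n|^(1/n) = n/8 → ∞.
Since the n-th root of |a_n| is unbounded, the series converges only at x = 5; R = 0.

{5}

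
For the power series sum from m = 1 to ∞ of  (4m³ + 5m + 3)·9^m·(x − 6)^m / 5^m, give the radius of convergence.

Ratio test: |a_{m+1}/a_m| = [(4(m+1)³ + 5(m+1) + 3)/(4m³ + 5m + 3)] · 9/5 → 9/5 as m → ∞.
The series converges when 9/5 · |x − 6| < 1, giving R = 5/9.

R = 5/9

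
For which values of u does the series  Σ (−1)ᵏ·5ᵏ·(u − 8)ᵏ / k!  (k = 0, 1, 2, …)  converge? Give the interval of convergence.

(−∞, ∞)

Ratio test: |a_{k+1}/a_k| = 5 · 1/(k+1) → 0 as k → ∞.
The limit is 0, so the series converges for all u; R = ∞.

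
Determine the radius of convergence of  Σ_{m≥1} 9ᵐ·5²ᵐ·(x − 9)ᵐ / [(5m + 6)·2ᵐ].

R = 2/225

The ratio of consecutive coefficients is [(5m + 6)/(5(m+1) + 6)] · 9·25/2 → 225/2.
Thus R = 1/(225/2) = 2/225.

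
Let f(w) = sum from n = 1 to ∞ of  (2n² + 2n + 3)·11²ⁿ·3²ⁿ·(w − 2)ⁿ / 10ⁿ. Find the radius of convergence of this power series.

R = 10/1089

By the ratio test, |a_{n+1}/a_n| = [(2(n+1)² + 2(n+1) + 3)/(2n² + 2n + 3)] · 121·9/10 → 1089/10.
The series converges when 1089/10 · |w − 2| < 1, giving R = 10/1089.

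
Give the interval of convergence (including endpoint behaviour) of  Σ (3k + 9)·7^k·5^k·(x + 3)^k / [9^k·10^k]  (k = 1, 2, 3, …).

(-39/7, -3/7)

The ratio of consecutive coefficients is [(3(k+1) + 9)/(3k + 9)] · 7·5/(9·10) → 7/18.
Thus R = 1/(7/18) = 18/7.
Check x = -3/7: the terms do not tend to 0, so the series diverges.
At x = -39/7: the k-th term does not approach 0; divergence by the term test.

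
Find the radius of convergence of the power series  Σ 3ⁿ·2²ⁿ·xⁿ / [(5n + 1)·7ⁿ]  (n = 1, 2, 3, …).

Apply the ratio test: |a_{n+1}| / |a_n| = [(5n + 1)/(5(n+1) + 1)] · 3·4/7, which tends to 12/7 as n → ∞.
The series converges when 12/7 · |x| < 1, giving R = 7/12.

R = 7/12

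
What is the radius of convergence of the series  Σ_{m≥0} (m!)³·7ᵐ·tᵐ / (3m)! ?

R = 27/7

Ratio test: |a_{m+1}/a_m| = (m+1)³/[(3m+1)·(3m+2)·(3m+3)] · 7 → 7/27 as m → ∞.
Hence the series converges for |t| < 1/(7/27) = 27/7, so the radius of convergence is 27/7.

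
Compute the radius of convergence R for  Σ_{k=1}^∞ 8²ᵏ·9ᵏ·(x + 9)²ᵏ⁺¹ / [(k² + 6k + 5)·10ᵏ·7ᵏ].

R = √70/24

By the ratio test, |a_{k+1}/a_k| = [(k² + 6k + 5)/((k+1)² + 6(k+1) + 5)] · 64·9/(10·7) → 288/35.
Since the exponent of (x + 9) increases by 2 each term, convergence requires |x + 9|² < 35/288, hence R = √70/24.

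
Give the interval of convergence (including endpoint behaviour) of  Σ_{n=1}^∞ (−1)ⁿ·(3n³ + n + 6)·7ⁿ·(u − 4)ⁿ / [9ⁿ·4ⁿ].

(-8/7, 64/7)

Apply the ratio test: |a_{n+1}| / |a_n| = [(3(n+1)³ + (n+1) + 6)/(3n³ + n + 6)] · 7/(9·4), which tends to 7/36 as n → ∞.
Convergence for |u − 4| · 7/36 < 1, i.e. |u − 4| < 36/7. So R = 36/7.
When u = 64/7, the terms do not tend to 0, so the series diverges.
Endpoint u = -8/7: the terms do not tend to 0, so the series diverges.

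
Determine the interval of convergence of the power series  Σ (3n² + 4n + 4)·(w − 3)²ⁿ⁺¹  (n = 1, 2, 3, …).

(2, 4)

The ratio of consecutive coefficients is (3(n+1)² + 4(n+1) + 4)/(3n² + 4n + 4) → 1.
Since the exponent of (w − 3) increases by 2 each term, convergence requires |w − 3|² < 1, hence R = 1.
When w = 4, the terms do not tend to 0, so the series diverges.
When w = 2, the terms have absolute value of order n², which does not tend to 0, so the series diverges by the divergence test.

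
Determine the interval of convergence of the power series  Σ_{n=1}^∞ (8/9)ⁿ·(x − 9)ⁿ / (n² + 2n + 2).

[63/8, 81/8]

By the ratio test, |a_{n+1}/a_n| = [(n² + 2n + 2)/((n+1)² + 2(n+1) + 2)] · 8/9 → 8/9.
The series converges when 8/9 · |x − 9| < 1, giving R = 9/8.
When x = 81/8, absolute convergence follows by limit comparison with Σ 1/n².
At x = 63/8: the series is dominated by a constant times Σ 1/n², which converges (p = 2 > 1).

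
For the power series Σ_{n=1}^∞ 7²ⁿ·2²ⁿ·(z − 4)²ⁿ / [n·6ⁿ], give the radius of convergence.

Ratio test: |a_{n+1}/a_n| = [n/(n+1)] · 49·4/6 → 98/3 as n → ∞.
Since the exponent of (z − 4) increases by 2 each term, convergence requires |z − 4|² < 3/98, hence R = √6/14.

R = √6/14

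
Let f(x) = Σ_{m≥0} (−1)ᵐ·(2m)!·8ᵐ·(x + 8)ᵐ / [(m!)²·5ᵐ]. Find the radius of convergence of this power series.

R = 5/32

Apply the ratio test: |a_{m+1}| / |a_m| = (2m+1)·(2m+2)/(m+1)² · 8/5, which tends to 32/5 as m → ∞.
Hence the series converges for |x + 8| < 1/(32/5) = 5/32, so the radius of convergence is 5/32.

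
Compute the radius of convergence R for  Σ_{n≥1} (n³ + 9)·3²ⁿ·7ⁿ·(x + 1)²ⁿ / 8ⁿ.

R = 2√14/21

By the ratio test, |a_{n+1}/a_n| = [((n+1)³ + 9)/(n³ + 9)] · 9·7/8 → 63/8.
Since the exponent of (x + 1) increases by 2 each term, convergence requires |x + 1|² < 8/63, hence R = 2√14/21.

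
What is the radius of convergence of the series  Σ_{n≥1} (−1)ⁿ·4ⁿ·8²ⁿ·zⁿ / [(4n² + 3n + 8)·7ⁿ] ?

R = 7/256

Apply the ratio test: |a_{n+1}| / |a_n| = [(4n² + 3n + 8)/(4(n+1)² + 3(n+1) + 8)] · 4·64/7, which tends to 256/7 as n → ∞.
The series converges when 256/7 · |z| < 1, giving R = 7/256.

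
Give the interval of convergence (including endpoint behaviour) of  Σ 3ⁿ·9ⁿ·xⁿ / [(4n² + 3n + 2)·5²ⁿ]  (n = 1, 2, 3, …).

Apply the ratio test: |a_{n+1}| / |a_n| = [(4n² + 3n + 2)/(4(n+1)² + 3(n+1) + 2)] · 3·9/25, which tends to 27/25 as n → ∞.
The series converges when 27/25 · |x| < 1, giving R = 25/27.
At x = 25/27: the series is dominated by a constant times Σ 1/n², which converges (p = 2 > 1).
When x = -25/27, absolute convergence follows by limit comparison with Σ 1/n².

[-25/27, 25/27]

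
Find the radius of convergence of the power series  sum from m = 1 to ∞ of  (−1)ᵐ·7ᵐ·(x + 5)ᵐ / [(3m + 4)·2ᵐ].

The ratio of consecutive coefficients is [(3m + 4)/(3(m+1) + 4)] · 7/2 → 7/2.
Convergence for |x + 5| · 7/2 < 1, i.e. |x + 5| < 2/7. So R = 2/7.

R = 2/7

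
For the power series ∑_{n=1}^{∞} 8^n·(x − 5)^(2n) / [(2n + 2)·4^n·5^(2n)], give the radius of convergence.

R = 5√2/2

By the ratio test, |a_{n+1}/a_n| = [(2n + 2)/(2(n+1) + 2)] · 8/(4·25) → 2/25.
Since the exponent of (x − 5) increases by 2 each term, convergence requires |x − 5|² < 25/2, hence R = 5√2/2.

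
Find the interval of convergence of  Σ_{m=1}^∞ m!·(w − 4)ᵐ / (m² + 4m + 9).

Apply the ratio test: |a_{m+1}| / |a_m| = (m+1) · (m² + 4m + 9)/((m+1)² + 4(m+1) + 9), which tends to ∞ as m → ∞.
The ratio grows without bound, so the series diverges whenever (w − 4) ≠ 0; it converges only at w = 4. R = 0.

{4}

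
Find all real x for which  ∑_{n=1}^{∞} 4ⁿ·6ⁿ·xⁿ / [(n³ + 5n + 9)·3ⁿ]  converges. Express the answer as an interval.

By the ratio test, |a_{n+1}/a_n| = [(n³ + 5n + 9)/((n+1)³ + 5(n+1) + 9)] · 4·6/3 → 8.
Convergence for |x| · 8 < 1, i.e. |x| < 1/8. So R = 1/8.
At x = 1/8: the terms are on the order of 1/n³, so the series converges absolutely by comparison with the p-series (p = 3 > 1).
Endpoint x = -1/8: the series is dominated by a constant times Σ 1/n³, which converges (p = 3 > 1).

[-1/8, 1/8]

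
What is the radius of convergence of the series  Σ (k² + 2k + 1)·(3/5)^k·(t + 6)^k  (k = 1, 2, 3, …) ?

The ratio of consecutive coefficients is [((k+1)² + 2(k+1) + 1)/(k² + 2k + 1)] · 3/5 → 3/5.
Hence the series converges for |t + 6| < 1/(3/5) = 5/3, so the radius of convergence is 5/3.

R = 5/3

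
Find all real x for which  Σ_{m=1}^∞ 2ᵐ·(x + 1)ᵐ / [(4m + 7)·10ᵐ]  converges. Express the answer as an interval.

[-6, 4)

The ratio of consecutive coefficients is [(4m + 7)/(4(m+1) + 7)] · 2/10 → 1/5.
Thus R = 1/(1/5) = 5.
At x = 4: the terms behave like c/m; limit comparison with the harmonic series gives divergence.
When x = -6, convergence follows from the alternating series test (terms decrease monotonically to 0).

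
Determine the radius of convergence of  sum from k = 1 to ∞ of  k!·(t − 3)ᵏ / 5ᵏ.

The ratio of consecutive coefficients is (k+1) · 1/5 → ∞.
The terms grow without bound for any (t − 3) ≠ 0, so R = 0 (convergence only at t = 3).

R = 0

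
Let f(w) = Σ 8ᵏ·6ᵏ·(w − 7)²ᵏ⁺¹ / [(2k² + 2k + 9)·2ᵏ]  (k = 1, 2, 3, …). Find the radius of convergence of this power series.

Apply the ratio test: |a_{k+1}| / |a_k| = [(2k² + 2k + 9)/(2(k+1)² + 2(k+1) + 9)] · 8·6/2, which tends to 24 as k → ∞.
Successive powers of (w − 7) differ by 2, so the series converges when |w − 7|² · 24 < 1, i.e. |w − 7| < √(1/24). So R = √6/12.

R = √6/12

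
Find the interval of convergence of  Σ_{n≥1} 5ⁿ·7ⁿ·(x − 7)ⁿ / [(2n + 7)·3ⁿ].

[242/35, 248/35)

Apply the ratio test: |a_{n+1}| / |a_n| = [(2n + 7)/(2(n+1) + 7)] · 5·7/3, which tends to 35/3 as n → ∞.
Thus R = 1/(35/3) = 3/35.
Check x = 248/35: the terms are asymptotic to a nonzero constant times 1/n, so the series diverges by limit comparison with Σ 1/n.
Check x = 242/35: the terms alternate in sign and decrease monotonically to 0 in absolute value (size ~ c/n), so the alternating series test gives convergence.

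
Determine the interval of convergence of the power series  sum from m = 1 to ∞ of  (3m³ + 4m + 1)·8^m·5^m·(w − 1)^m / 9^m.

Apply the ratio test: |a_{m+1}| / |a_m| = [(3(m+1)³ + 4(m+1) + 1)/(3m³ + 4m + 1)] · 8·5/9, which tends to 40/9 as m → ∞.
Convergence for |w − 1| · 40/9 < 1, i.e. |w − 1| < 9/40. So R = 9/40.
Endpoint w = 49/40: the terms do not tend to 0, so the series diverges.
Endpoint w = 31/40: the terms do not tend to 0, so the series diverges.

(31/40, 49/40)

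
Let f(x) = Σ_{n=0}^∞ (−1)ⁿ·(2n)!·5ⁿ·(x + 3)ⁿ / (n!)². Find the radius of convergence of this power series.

R = 1/20

Ratio test: |a_{n+1}/a_n| = (2n+1)·(2n+2)/(n+1)² · 5 → 20 as n → ∞.
Hence the series converges for |x + 3| < 1/(20) = 1/20, so the radius of convergence is 1/20.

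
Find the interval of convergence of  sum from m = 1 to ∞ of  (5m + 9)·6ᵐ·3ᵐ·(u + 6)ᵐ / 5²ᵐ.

The ratio of consecutive coefficients is [(5(m+1) + 9)/(5m + 9)] · 6·3/25 → 18/25.
Thus R = 1/(18/25) = 25/18.
At u = -83/18: the terms do not tend to 0, so the series diverges.
When u = -133/18, the m-th term does not approach 0; divergence by the term test.

(-133/18, -83/18)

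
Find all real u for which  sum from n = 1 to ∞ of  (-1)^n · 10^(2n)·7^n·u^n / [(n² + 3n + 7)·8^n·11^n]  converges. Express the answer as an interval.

Ratio test: |a_{n+1}/a_n| = [(n² + 3n + 7)/((n+1)² + 3(n+1) + 7)] · 100·7/(8·11) → 175/22 as n → ∞.
Hence the series converges for |u| < 1/(175/22) = 22/175, so the radius of convergence is 22/175.
At u = 22/175: the series is dominated by a constant times Σ 1/n², which converges (p = 2 > 1).
Check u = -22/175: the terms are on the order of 1/n², so the series converges absolutely by comparison with the p-series (p = 2 > 1).

[-22/175, 22/175]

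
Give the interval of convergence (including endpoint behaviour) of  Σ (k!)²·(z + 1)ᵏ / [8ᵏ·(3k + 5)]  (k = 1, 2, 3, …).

Ratio test: |a_{k+1}/a_k| = (k+1)² · 1/8 · (3k + 5)/(3(k+1) + 5) → ∞ as k → ∞.
The terms grow without bound for any (z + 1) ≠ 0, so R = 0 (convergence only at z = -1).

{-1}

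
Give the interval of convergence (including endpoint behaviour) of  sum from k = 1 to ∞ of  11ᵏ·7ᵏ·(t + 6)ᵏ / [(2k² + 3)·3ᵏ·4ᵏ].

The ratio of consecutive coefficients is [(2k² + 3)/(2(k+1)² + 3)] · 11·7/(3·4) → 77/12.
The series converges when 77/12 · |t + 6| < 1, giving R = 12/77.
When t = -450/77, the terms are on the order of 1/k², so the series converges absolutely by comparison with the p-series (p = 2 > 1).
Endpoint t = -474/77: absolute convergence follows by limit comparison with Σ 1/k².

[-474/77, -450/77]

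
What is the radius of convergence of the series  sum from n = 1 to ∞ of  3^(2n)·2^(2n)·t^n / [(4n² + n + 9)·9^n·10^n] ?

R = 5/2

Ratio test: |a_{n+1}/a_n| = [(4n² + n + 9)/(4(n+1)² + (n+1) + 9)] · 9·4/(9·10) → 2/5 as n → ∞.
Hence the series converges for |t| < 1/(2/5) = 5/2, so the radius of convergence is 5/2.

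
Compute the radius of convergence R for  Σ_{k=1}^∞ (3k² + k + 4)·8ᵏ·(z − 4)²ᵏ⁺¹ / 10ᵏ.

Apply the ratio test: |a_{k+1}| / |a_k| = [(3(k+1)² + (k+1) + 4)/(3k² + k + 4)] · 8/10, which tends to 4/5 as k → ∞.
Successive powers of (z − 4) differ by 2, so the series converges when |z − 4|² · 4/5 < 1, i.e. |z − 4| < √(5/4). So R = √5/2.

R = √5/2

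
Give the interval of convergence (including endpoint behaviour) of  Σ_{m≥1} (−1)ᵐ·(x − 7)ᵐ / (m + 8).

(6, 8]

By the ratio test, |a_{m+1}/a_m| = (m + 8)/((m+1) + 8) → 1.
So the series converges when |x − 7| < 1 and diverges when |x − 7| > 1; R = 1.
When x = 8, an alternating series whose terms decrease to 0 in absolute value, so it converges by the Leibniz criterion.
When x = 6, comparison with the harmonic series Σ 1/m shows the series diverges.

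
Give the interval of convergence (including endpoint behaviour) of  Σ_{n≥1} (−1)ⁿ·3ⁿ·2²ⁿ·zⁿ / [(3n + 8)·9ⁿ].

(-3/4, 3/4]

By the ratio test, |a_{n+1}/a_n| = [(3n + 8)/(3(n+1) + 8)] · 3·4/9 → 4/3.
The series converges when 4/3 · |z| < 1, giving R = 3/4.
Endpoint z = 3/4: the terms alternate in sign and decrease monotonically to 0 in absolute value (size ~ c/n), so the alternating series test gives convergence.
Endpoint z = -3/4: the terms are asymptotic to a nonzero constant times 1/n, so the series diverges by limit comparison with Σ 1/n.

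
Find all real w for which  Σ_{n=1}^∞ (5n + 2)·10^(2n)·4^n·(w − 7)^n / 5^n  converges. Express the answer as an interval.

The ratio of consecutive coefficients is [(5(n+1) + 2)/(5n + 2)] · 100·4/5 → 80.
Thus R = 1/(80) = 1/80.
Check w = 561/80: the terms do not tend to 0, so the series diverges.
When w = 559/80, the terms do not tend to 0, so the series diverges.

(559/80, 561/80)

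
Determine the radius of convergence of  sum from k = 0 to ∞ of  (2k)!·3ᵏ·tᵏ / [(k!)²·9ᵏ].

R = 3/4

The ratio of consecutive coefficients is (2k+1)·(2k+2)/(k+1)² · 3/9 → 4/3.
Hence the series converges for |t| < 1/(4/3) = 3/4, so the radius of convergence is 3/4.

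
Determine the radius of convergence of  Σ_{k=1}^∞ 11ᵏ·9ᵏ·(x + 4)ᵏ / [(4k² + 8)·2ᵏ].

R = 2/99

Apply the ratio test: |a_{k+1}| / |a_k| = [(4k² + 8)/(4(k+1)² + 8)] · 11·9/2, which tends to 99/2 as k → ∞.
Thus R = 1/(99/2) = 2/99.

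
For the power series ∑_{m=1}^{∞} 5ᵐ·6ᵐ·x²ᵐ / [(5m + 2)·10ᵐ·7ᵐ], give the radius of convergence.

Ratio test: |a_{m+1}/a_m| = [(5m + 2)/(5(m+1) + 2)] · 5·6/(10·7) → 3/7 as m → ∞.
Successive powers of x differ by 2, so the series converges when |x|² · 3/7 < 1, i.e. |x| < √(7/3). So R = √21/3.

R = √21/3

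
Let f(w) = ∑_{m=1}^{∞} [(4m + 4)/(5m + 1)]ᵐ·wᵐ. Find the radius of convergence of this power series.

Root test: |a_m|^(1/m) = (4m + 4)/(5m + 1) → 4/5.
Hence the series converges for |w| < 1/(4/5) = 5/4, so the radius of convergence is 5/4.

R = 5/4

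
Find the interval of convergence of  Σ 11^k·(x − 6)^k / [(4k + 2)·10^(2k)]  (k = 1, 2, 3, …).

Apply the ratio test: |a_{k+1}| / |a_k| = [(4k + 2)/(4(k+1) + 2)] · 11/100, which tends to 11/100 as k → ∞.
Hence the series converges for |x − 6| < 1/(11/100) = 100/11, so the radius of convergence is 100/11.
When x = 166/11, the terms behave like c/k; limit comparison with the harmonic series gives divergence.
When x = -34/11, convergence follows from the alternating series test (terms decrease monotonically to 0).

[-34/11, 166/11)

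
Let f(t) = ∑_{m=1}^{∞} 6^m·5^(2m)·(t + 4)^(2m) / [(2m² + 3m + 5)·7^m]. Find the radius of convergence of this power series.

The ratio of consecutive coefficients is [(2m² + 3m + 5)/(2(m+1)² + 3(m+1) + 5)] · 6·25/7 → 150/7.
Successive powers of (t + 4) differ by 2, so the series converges when |t + 4|² · 150/7 < 1, i.e. |t + 4| < √(7/150). So R = √42/30.

R = √42/30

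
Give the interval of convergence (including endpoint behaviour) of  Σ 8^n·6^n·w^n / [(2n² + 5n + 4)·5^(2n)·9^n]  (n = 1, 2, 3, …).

By the ratio test, |a_{n+1}/a_n| = [(2n² + 5n + 4)/(2(n+1)² + 5(n+1) + 4)] · 8·6/(25·9) → 16/75.
Thus R = 1/(16/75) = 75/16.
When w = 75/16, absolute convergence follows by limit comparison with Σ 1/n².
Endpoint w = -75/16: the terms are on the order of 1/n², so the series converges absolutely by comparison with the p-series (p = 2 > 1).

[-75/16, 75/16]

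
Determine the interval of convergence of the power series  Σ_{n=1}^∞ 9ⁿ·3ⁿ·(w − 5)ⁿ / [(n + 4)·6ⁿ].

Ratio test: |a_{n+1}/a_n| = [(n + 4)/((n+1) + 4)] · 9·3/6 → 9/2 as n → ∞.
The series converges when 9/2 · |w − 5| < 1, giving R = 2/9.
Endpoint w = 47/9: the terms are asymptotic to a nonzero constant times 1/n, so the series diverges by limit comparison with Σ 1/n.
When w = 43/9, an alternating series whose terms decrease to 0 in absolute value, so it converges by the Leibniz criterion.

[43/9, 47/9)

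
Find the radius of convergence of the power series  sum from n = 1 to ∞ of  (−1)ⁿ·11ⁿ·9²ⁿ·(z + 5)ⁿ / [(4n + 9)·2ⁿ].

R = 2/891

By the ratio test, |a_{n+1}/a_n| = [(4n + 9)/(4(n+1) + 9)] · 11·81/2 → 891/2.
Hence the series converges for |z + 5| < 1/(891/2) = 2/891, so the radius of convergence is 2/891.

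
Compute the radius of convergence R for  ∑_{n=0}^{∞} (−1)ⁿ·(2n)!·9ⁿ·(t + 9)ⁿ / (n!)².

R = 1/36

The ratio of consecutive coefficients is (2n+1)·(2n+2)/(n+1)² · 9 → 36.
Thus R = 1/(36) = 1/36.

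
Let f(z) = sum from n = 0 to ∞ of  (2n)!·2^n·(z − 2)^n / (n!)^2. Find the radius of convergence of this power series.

By the ratio test, |a_{n+1}/a_n| = (2n+1)·(2n+2)/(n+1)² · 2 → 8.
Convergence for |z − 2| · 8 < 1, i.e. |z − 2| < 1/8. So R = 1/8.

R = 1/8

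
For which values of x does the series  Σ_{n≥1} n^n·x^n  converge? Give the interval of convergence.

{0}

Root test: |a_n|^(1/n) = n → ∞.
The root grows without bound, so R = 0 (convergence only at x = 0).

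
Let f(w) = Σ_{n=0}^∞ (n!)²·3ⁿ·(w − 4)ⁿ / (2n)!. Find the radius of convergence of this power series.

R = 4/3

Apply the ratio test: |a_{n+1}| / |a_n| = (n+1)²/[(2n+1)·(2n+2)] · 3, which tends to 3/4 as n → ∞.
Convergence for |w − 4| · 3/4 < 1, i.e. |w − 4| < 4/3. So R = 4/3.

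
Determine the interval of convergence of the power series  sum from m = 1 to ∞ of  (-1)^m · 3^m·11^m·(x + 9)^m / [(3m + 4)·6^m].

(-101/11, -97/11]

The ratio of consecutive coefficients is [(3m + 4)/(3(m+1) + 4)] · 3·11/6 → 11/2.
Hence the series converges for |x + 9| < 1/(11/2) = 2/11, so the radius of convergence is 2/11.
When x = -97/11, an alternating series whose terms decrease to 0 in absolute value, so it converges by the Leibniz criterion.
At x = -101/11: the terms behave like c/m; limit comparison with the harmonic series gives divergence.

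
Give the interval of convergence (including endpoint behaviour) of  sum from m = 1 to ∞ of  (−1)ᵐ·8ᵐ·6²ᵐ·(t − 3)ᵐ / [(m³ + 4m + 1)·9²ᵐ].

Ratio test: |a_{m+1}/a_m| = [(m³ + 4m + 1)/((m+1)³ + 4(m+1) + 1)] · 8·36/81 → 32/9 as m → ∞.
Thus R = 1/(32/9) = 9/32.
Check t = 105/32: absolute convergence follows by limit comparison with Σ 1/m³.
Check t = 87/32: the series is dominated by a constant times Σ 1/m³, which converges (p = 3 > 1).

[87/32, 105/32]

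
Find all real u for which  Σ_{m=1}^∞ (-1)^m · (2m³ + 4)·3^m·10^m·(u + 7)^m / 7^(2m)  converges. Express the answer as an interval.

Ratio test: |a_{m+1}/a_m| = [(2(m+1)³ + 4)/(2m³ + 4)] · 3·10/49 → 30/49 as m → ∞.
Thus R = 1/(30/49) = 49/30.
When u = -161/30, the m-th term does not approach 0; divergence by the term test.
Endpoint u = -259/30: the terms do not tend to 0, so the series diverges.

(-259/30, -161/30)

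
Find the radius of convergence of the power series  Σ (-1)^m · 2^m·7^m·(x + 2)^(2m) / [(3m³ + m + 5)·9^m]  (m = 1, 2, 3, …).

R = 3√14/14

Ratio test: |a_{m+1}/a_m| = [(3m³ + m + 5)/(3(m+1)³ + (m+1) + 5)] · 2·7/9 → 14/9 as m → ∞.
Writing y = (x + 2)², the series in y has radius 9/14, so |x + 2| < √(9/14) and R = 3√14/14.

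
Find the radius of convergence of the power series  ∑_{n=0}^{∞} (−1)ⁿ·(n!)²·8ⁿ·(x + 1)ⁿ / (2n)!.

By the ratio test, |a_{n+1}/a_n| = (n+1)²/[(2n+1)·(2n+2)] · 8 → 2.
Convergence for |x + 1| · 2 < 1, i.e. |x + 1| < 1/2. So R = 1/2.

R = 1/2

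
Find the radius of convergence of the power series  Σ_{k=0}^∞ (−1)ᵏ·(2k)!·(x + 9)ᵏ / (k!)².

Apply the ratio test: |a_{k+1}| / |a_k| = (2k+1)·(2k+2)/(k+1)², which tends to 4 as k → ∞.
Hence the series converges for |x + 9| < 1/(4) = 1/4, so the radius of convergence is 1/4.

R = 1/4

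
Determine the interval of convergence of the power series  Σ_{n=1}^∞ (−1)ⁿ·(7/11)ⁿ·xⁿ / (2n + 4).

(-11/7, 11/7]

Apply the ratio test: |a_{n+1}| / |a_n| = [(2n + 4)/(2(n+1) + 4)] · 7/11, which tends to 7/11 as n → ∞.
Convergence for |x| · 7/11 < 1, i.e. |x| < 11/7. So R = 11/7.
At x = 11/7: the terms alternate in sign and decrease monotonically to 0 in absolute value (size ~ c/n), so the alternating series test gives convergence.
At x = -11/7: the terms behave like c/n; limit comparison with the harmonic series gives divergence.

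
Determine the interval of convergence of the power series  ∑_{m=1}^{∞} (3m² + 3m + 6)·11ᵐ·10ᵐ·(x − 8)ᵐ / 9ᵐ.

Ratio test: |a_{m+1}/a_m| = [(3(m+1)² + 3(m+1) + 6)/(3m² + 3m + 6)] · 11·10/9 → 110/9 as m → ∞.
Hence the series converges for |x − 8| < 1/(110/9) = 9/110, so the radius of convergence is 9/110.
At x = 889/110: the terms do not tend to 0, so the series diverges.
When x = 871/110, the terms do not tend to 0, so the series diverges.

(871/110, 889/110)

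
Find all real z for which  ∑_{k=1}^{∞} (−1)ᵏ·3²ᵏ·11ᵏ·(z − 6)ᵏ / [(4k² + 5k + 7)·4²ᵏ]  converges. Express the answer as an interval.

[578/99, 610/99]

The ratio of consecutive coefficients is [(4k² + 5k + 7)/(4(k+1)² + 5(k+1) + 7)] · 9·11/16 → 99/16.
The series converges when 99/16 · |z − 6| < 1, giving R = 16/99.
At z = 610/99: absolute convergence follows by limit comparison with Σ 1/k².
When z = 578/99, the terms are on the order of 1/k², so the series converges absolutely by comparison with the p-series (p = 2 > 1).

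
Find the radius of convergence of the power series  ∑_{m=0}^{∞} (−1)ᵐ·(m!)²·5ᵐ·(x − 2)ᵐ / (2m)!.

Apply the ratio test: |a_{m+1}| / |a_m| = (m+1)²/[(2m+1)·(2m+2)] · 5, which tends to 5/4 as m → ∞.
Convergence for |x − 2| · 5/4 < 1, i.e. |x − 2| < 4/5. So R = 4/5.

R = 4/5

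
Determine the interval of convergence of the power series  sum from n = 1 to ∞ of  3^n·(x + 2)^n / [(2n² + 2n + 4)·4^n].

The ratio of consecutive coefficients is [(2n² + 2n + 4)/(2(n+1)² + 2(n+1) + 4)] · 3/4 → 3/4.
Thus R = 1/(3/4) = 4/3.
When x = -2/3, absolute convergence follows by limit comparison with Σ 1/n².
Check x = -10/3: absolute convergence follows by limit comparison with Σ 1/n².

[-10/3, -2/3]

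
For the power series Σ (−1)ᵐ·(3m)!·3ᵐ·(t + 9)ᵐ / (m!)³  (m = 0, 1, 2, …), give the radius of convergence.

R = 1/81

Ratio test: |a_{m+1}/a_m| = (3m+1)·(3m+2)·(3m+3)/(m+1)³ · 3 → 81 as m → ∞.
Hence the series converges for |t + 9| < 1/(81) = 1/81, so the radius of convergence is 1/81.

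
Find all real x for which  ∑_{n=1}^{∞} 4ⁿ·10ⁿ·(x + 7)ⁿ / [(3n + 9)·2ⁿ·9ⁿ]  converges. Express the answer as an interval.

By the ratio test, |a_{n+1}/a_n| = [(3n + 9)/(3(n+1) + 9)] · 4·10/(2·9) → 20/9.
The series converges when 20/9 · |x + 7| < 1, giving R = 9/20.
Endpoint x = -131/20: the terms behave like c/n; limit comparison with the harmonic series gives divergence.
When x = -149/20, the terms alternate in sign and decrease monotonically to 0 in absolute value (size ~ c/n), so the alternating series test gives convergence.

[-149/20, -131/20)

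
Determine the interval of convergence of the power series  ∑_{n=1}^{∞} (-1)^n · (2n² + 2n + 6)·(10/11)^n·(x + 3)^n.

Ratio test: |a_{n+1}/a_n| = [(2(n+1)² + 2(n+1) + 6)/(2n² + 2n + 6)] · 10/11 → 10/11 as n → ∞.
Thus R = 1/(10/11) = 11/10.
At x = -19/10: the terms have absolute value of order n², which does not tend to 0, so the series diverges by the divergence test.
Endpoint x = -41/10: the n-th term does not approach 0; divergence by the term test.

(-41/10, -19/10)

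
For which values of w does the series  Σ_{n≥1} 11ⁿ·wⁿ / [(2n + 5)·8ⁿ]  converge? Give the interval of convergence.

Apply the ratio test: |a_{n+1}| / |a_n| = [(2n + 5)/(2(n+1) + 5)] · 11/8, which tends to 11/8 as n → ∞.
The series converges when 11/8 · |w| < 1, giving R = 8/11.
When w = 8/11, the terms are asymptotic to a nonzero constant times 1/n, so the series diverges by limit comparison with Σ 1/n.
Check w = -8/11: an alternating series whose terms decrease to 0 in absolute value, so it converges by the Leibniz criterion.

[-8/11, 8/11)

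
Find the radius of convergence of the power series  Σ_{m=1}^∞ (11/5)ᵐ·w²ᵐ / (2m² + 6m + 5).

The ratio of consecutive coefficients is [(2m² + 6m + 5)/(2(m+1)² + 6(m+1) + 5)] · 11/5 → 11/5.
Since the exponent of w increases by 2 each term, convergence requires |w|² < 5/11, hence R = √55/11.

R = √55/11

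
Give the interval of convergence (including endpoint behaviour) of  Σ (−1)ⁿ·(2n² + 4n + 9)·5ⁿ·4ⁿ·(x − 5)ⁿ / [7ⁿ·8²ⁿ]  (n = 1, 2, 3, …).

(-87/5, 137/5)

Apply the ratio test: |a_{n+1}| / |a_n| = [(2(n+1)² + 4(n+1) + 9)/(2n² + 4n + 9)] · 5·4/(7·64), which tends to 5/112 as n → ∞.
The series converges when 5/112 · |x − 5| < 1, giving R = 112/5.
When x = 137/5, the terms do not tend to 0, so the series diverges.
Endpoint x = -87/5: the terms do not tend to 0, so the series diverges.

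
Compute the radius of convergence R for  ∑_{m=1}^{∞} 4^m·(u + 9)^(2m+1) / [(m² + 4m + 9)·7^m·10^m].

Apply the ratio test: |a_{m+1}| / |a_m| = [(m² + 4m + 9)/((m+1)² + 4(m+1) + 9)] · 4/(7·10), which tends to 2/35 as m → ∞.
Successive powers of (u + 9) differ by 2, so the series converges when |u + 9|² · 2/35 < 1, i.e. |u + 9| < √(35/2). So R = √70/2.

R = √70/2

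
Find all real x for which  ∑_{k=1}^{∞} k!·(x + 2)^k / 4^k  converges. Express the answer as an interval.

{-2}

The ratio of consecutive coefficients is (k+1) · 1/4 → ∞.
The terms grow without bound for any (x + 2) ≠ 0, so R = 0 (convergence only at x = -2).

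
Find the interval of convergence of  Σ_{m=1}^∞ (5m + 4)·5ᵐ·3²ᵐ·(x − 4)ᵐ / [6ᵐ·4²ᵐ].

Ratio test: |a_{m+1}/a_m| = [(5(m+1) + 4)/(5m + 4)] · 5·9/(6·16) → 15/32 as m → ∞.
Hence the series converges for |x − 4| < 1/(15/32) = 32/15, so the radius of convergence is 32/15.
Check x = 92/15: the terms have absolute value of order m, which does not tend to 0, so the series diverges by the divergence test.
Endpoint x = 28/15: the terms do not tend to 0, so the series diverges.

(28/15, 92/15)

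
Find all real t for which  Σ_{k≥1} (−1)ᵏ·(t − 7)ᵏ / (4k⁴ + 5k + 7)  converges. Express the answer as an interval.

The ratio of consecutive coefficients is (4k⁴ + 5k + 7)/(4(k+1)⁴ + 5(k+1) + 7) → 1.
So the series converges when |t − 7| < 1 and diverges when |t − 7| > 1; R = 1.
When t = 8, absolute convergence follows by limit comparison with Σ 1/k⁴.
When t = 6, absolute convergence follows by limit comparison with Σ 1/k⁴.

[6, 8]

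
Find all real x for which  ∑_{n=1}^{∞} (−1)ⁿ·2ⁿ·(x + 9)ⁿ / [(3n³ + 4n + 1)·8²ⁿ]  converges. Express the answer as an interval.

[-41, 23]

Apply the ratio test: |a_{n+1}| / |a_n| = [(3n³ + 4n + 1)/(3(n+1)³ + 4(n+1) + 1)] · 2/64, which tends to 1/32 as n → ∞.
Thus R = 1/(1/32) = 32.
At x = 23: the terms are on the order of 1/n³, so the series converges absolutely by comparison with the p-series (p = 3 > 1).
Check x = -41: absolute convergence follows by limit comparison with Σ 1/n³.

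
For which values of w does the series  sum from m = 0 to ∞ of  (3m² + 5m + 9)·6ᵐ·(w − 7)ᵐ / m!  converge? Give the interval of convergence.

(−∞, ∞)

Ratio test: |a_{m+1}/a_m| = (3(m+1)² + 5(m+1) + 9)/(3m² + 5m + 9) · 6 · 1/(m+1) → 0 as m → ∞.
The ratio tends to 0 regardless of w, hence R = ∞.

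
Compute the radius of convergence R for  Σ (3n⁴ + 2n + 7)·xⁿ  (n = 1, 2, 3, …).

Apply the ratio test: |a_{n+1}| / |a_n| = (3(n+1)⁴ + 2(n+1) + 7)/(3n⁴ + 2n + 7), which tends to 1 as n → ∞.
Hence R = 1.

R = 1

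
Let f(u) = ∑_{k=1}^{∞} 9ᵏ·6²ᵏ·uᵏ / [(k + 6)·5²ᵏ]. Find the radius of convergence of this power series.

By the ratio test, |a_{k+1}/a_k| = [(k + 6)/((k+1) + 6)] · 9·36/25 → 324/25.
Thus R = 1/(324/25) = 25/324.

R = 25/324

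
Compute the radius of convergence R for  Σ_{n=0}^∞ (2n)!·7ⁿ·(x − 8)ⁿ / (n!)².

By the ratio test, |a_{n+1}/a_n| = (2n+1)·(2n+2)/(n+1)² · 7 → 28.
Convergence for |x − 8| · 28 < 1, i.e. |x − 8| < 1/28. So R = 1/28.

R = 1/28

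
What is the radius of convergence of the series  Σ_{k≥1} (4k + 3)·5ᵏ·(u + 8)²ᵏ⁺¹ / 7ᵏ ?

R = √35/5

By the ratio test, |a_{k+1}/a_k| = [(4(k+1) + 3)/(4k + 3)] · 5/7 → 5/7.
Successive powers of (u + 8) differ by 2, so the series converges when |u + 8|² · 5/7 < 1, i.e. |u + 8| < √(7/5). So R = √35/5.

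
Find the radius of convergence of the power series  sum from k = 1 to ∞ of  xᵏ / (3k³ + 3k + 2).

By the ratio test, |a_{k+1}/a_k| = (3k³ + 3k + 2)/(3(k+1)³ + 3(k+1) + 2) → 1.
Hence R = 1.

R = 1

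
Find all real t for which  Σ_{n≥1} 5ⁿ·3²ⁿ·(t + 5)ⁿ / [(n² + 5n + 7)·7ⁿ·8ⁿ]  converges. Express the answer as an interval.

Ratio test: |a_{n+1}/a_n| = [(n² + 5n + 7)/((n+1)² + 5(n+1) + 7)] · 5·9/(7·8) → 45/56 as n → ∞.
Convergence for |t + 5| · 45/56 < 1, i.e. |t + 5| < 56/45. So R = 56/45.
Check t = -169/45: the terms are on the order of 1/n², so the series converges absolutely by comparison with the p-series (p = 2 > 1).
Check t = -281/45: the terms are on the order of 1/n², so the series converges absolutely by comparison with the p-series (p = 2 > 1).

[-281/45, -169/45]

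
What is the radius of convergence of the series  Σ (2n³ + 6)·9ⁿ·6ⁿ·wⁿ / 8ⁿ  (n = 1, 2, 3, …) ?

R = 4/27

The ratio of consecutive coefficients is [(2(n+1)³ + 6)/(2n³ + 6)] · 9·6/8 → 27/4.
Convergence for |w| · 27/4 < 1, i.e. |w| < 4/27. So R = 4/27.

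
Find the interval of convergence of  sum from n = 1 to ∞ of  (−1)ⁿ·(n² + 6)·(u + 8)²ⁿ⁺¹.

The ratio of consecutive coefficients is ((n+1)² + 6)/(n² + 6) → 1.
Successive powers of (u + 8) differ by 2, so the series converges when |u + 8|² · 1 < 1, i.e. |u + 8| < √(1) = 1. So R = 1.
Check u = -7: the n-th term does not approach 0; divergence by the term test.
Endpoint u = -9: the n-th term does not approach 0; divergence by the term test.

(-9, -7)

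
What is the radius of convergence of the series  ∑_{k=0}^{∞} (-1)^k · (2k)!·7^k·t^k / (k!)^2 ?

Ratio test: |a_{k+1}/a_k| = (2k+1)·(2k+2)/(k+1)² · 7 → 28 as k → ∞.
Thus R = 1/(28) = 1/28.

R = 1/28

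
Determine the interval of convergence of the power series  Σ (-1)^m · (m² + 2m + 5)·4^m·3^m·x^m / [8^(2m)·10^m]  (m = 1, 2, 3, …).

(-160/3, 160/3)

Ratio test: |a_{m+1}/a_m| = [((m+1)² + 2(m+1) + 5)/(m² + 2m + 5)] · 4·3/(64·10) → 3/160 as m → ∞.
Hence the series converges for |x| < 1/(3/160) = 160/3, so the radius of convergence is 160/3.
When x = 160/3, the terms do not tend to 0, so the series diverges.
Check x = -160/3: the terms have absolute value of order m², which does not tend to 0, so the series diverges by the divergence test.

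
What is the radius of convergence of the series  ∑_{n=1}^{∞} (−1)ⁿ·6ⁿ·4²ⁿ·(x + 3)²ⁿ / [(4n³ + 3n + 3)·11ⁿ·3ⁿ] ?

Apply the ratio test: |a_{n+1}| / |a_n| = [(4n³ + 3n + 3)/(4(n+1)³ + 3(n+1) + 3)] · 6·16/(11·3), which tends to 32/11 as n → ∞.
Since the exponent of (x + 3) increases by 2 each term, convergence requires |x + 3|² < 11/32, hence R = √22/8.

R = √22/8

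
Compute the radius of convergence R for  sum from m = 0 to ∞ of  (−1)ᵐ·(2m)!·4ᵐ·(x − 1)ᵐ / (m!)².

Apply the ratio test: |a_{m+1}| / |a_m| = (2m+1)·(2m+2)/(m+1)² · 4, which tends to 16 as m → ∞.
Thus R = 1/(16) = 1/16.

R = 1/16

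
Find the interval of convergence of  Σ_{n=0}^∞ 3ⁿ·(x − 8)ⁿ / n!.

(−∞, ∞)

By the ratio test, |a_{n+1}/a_n| = 3 · 1/(n+1) → 0.
The limit is 0, so the series converges for all x; R = ∞.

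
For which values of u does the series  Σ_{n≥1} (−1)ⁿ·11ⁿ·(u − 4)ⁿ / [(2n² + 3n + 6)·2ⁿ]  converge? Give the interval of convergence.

[42/11, 46/11]

Ratio test: |a_{n+1}/a_n| = [(2n² + 3n + 6)/(2(n+1)² + 3(n+1) + 6)] · 11/2 → 11/2 as n → ∞.
Convergence for |u − 4| · 11/2 < 1, i.e. |u − 4| < 2/11. So R = 2/11.
At u = 46/11: the series is dominated by a constant times Σ 1/n², which converges (p = 2 > 1).
When u = 42/11, the series is dominated by a constant times Σ 1/n², which converges (p = 2 > 1).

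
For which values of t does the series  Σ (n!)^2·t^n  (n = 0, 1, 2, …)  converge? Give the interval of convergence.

By the ratio test, |a_{n+1}/a_n| = (n+1)² → ∞.
The ratio grows without bound, so the series diverges whenever t ≠ 0; it converges only at t = 0. R = 0.

{0}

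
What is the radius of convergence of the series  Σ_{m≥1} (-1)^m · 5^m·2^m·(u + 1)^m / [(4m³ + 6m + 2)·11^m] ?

R = 11/10

Apply the ratio test: |a_{m+1}| / |a_m| = [(4m³ + 6m + 2)/(4(m+1)³ + 6(m+1) + 2)] · 5·2/11, which tends to 10/11 as m → ∞.
Convergence for |u + 1| · 10/11 < 1, i.e. |u + 1| < 11/10. So R = 11/10.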